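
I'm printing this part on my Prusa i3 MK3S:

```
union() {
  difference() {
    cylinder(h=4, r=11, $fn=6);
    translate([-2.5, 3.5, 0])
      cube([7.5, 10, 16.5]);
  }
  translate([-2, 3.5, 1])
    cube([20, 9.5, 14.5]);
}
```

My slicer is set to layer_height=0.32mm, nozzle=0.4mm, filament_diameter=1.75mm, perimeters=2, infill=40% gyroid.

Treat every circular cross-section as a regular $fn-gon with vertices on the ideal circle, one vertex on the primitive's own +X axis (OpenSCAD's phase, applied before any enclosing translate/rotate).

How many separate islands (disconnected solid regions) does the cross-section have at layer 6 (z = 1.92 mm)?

1

At z = 1.92 mm: the cylinder: section is a regular 6-gon, circumradius r=11; the 7.5×10 cube at (-2.5, 3.5) contributes its full rectangle; After the difference (first − rest): starting from the r=11 cylinder, the 7.5×10 cube at (-2.5, 3.5) partially overlaps it — only the 45.20 mm² overlap (of its 75.00 mm²) is removed, clipping the outline — 1 connected region; the cube at (-2, 3.5) (footprint 20×9.5) is included at this height; Merging all regions: the regions partially overlap (shared area 13.50 mm²), so overlapping operands fuse into one piece — 1 connected region. Overall, the cross-section is a single solid region. Island count = 1.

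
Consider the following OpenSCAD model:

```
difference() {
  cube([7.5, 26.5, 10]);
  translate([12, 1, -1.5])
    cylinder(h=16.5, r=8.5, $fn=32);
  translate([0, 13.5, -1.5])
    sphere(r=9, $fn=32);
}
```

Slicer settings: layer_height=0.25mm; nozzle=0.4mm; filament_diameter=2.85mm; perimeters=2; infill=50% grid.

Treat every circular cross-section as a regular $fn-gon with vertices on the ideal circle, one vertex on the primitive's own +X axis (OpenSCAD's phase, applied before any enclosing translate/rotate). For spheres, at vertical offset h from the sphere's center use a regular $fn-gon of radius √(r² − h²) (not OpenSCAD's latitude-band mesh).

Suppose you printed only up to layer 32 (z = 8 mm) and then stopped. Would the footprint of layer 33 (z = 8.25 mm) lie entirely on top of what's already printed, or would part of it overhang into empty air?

Compare the two slices. At z = 8: the cube is present — its section is the full 7.5×26.5 rectangle (area 198.75 mm²); the r=8.5 cylinder at (12, 1) gives a regular 32-gon of circumradius 8.5 (constant along its height) (area = (32/2)·8.500²·sin(360°/32) = 225.52 mm²); the sphere at (0, 13.5) is not intersected at this z (|z−center|=9.500 > r=9); After the difference (first − rest): starting from the 7.5×26.5 cube (198.75 mm²), the r=8.5 cylinder at (12, 1) partially overlaps it — only the 24.09 mm² overlap (of its 225.52 mm²) is removed, clipping the outline — area = 174.66 mm². At z = 8.25: the cube (footprint 7.5×26.5) is included at this height (area 198.75 mm²); the r=8.5 cylinder at (12, 1) contributes a regular 32-gon of circumradius 8.5 (area = (32/2)·8.500²·sin(360°/32) = 225.52 mm²); the sphere at (0, 13.5) is absent (|z−center|=9.750 > r=9); After the difference (first − rest): starting from the 7.5×26.5 cube (198.75 mm²), the r=8.5 cylinder at (12, 1) partially overlaps it — only the 24.09 mm² overlap (of its 225.52 mm²) is removed, clipping the outline — area = 174.66 mm². Checking containment: the cross-section at z = 8.25 is a subset of the cross-section at z = 8.

entirely on top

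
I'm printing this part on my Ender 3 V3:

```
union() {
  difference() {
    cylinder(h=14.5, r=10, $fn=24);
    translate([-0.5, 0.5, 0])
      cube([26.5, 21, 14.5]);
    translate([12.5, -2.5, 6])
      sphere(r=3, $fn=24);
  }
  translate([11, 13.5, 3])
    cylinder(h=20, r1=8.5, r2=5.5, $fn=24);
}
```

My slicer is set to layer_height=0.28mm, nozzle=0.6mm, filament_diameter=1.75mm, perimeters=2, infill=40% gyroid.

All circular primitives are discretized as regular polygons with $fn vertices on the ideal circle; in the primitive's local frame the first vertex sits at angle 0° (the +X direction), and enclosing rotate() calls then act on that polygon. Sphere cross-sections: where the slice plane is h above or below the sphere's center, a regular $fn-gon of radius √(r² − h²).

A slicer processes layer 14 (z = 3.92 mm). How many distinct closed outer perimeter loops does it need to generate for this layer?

At z = 3.92 mm: the r=10 cylinder gives a regular 24-gon of circumradius 10 (constant along its height); the 26.5×21 cube at (-0.5, 0.5) contributes its full rectangle; the r=3 sphere at (12.5, -2.5) contributes a regular 24-gon of circumradius √(3²−2.08²) = 2.162; After the difference (first − rest): starting from the r=10 cylinder, the 26.5×21 cube at (-0.5, 0.5) partially overlaps it — only the 77.40 mm² overlap (of its 556.50 mm²) is removed, clipping the outline; the r=3 sphere at (12.5, -2.5) misses the remaining region (no effect) — 1 connected region; the cone at (11, 13.5): at t=0.046 of its height the radius interpolates to r₁+(r₂−r₁)t = 8.362, giving a regular 24-gon of that circumradius; Combining (union): the 2 present regions are separate (no shared area or edge), so areas and boundary lengths simply add and each stays a separate island — 2 connected regions. The result has 2 disconnected regions.

2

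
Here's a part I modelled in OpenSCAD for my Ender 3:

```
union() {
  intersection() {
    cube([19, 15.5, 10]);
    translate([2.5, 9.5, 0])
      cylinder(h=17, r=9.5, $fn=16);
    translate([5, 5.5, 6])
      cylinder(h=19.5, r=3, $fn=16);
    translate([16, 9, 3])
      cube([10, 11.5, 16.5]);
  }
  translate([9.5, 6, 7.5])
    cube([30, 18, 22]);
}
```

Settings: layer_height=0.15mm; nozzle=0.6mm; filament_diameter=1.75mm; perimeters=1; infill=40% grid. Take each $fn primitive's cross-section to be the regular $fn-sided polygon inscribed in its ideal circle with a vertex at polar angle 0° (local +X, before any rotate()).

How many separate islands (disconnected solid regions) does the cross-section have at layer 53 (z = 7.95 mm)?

At z = 7.95 mm: the 19×15.5 cube contributes its full rectangle; the cylinder at (2.5, 9.5): section is a regular 16-gon, circumradius r=9.5; the r=3 cylinder at (5, 5.5) contributes a regular 16-gon of circumradius 3; the cube at (16, 9) is present — its section is the full 10×11.5 rectangle; Taking the intersection: the r=9.5 cylinder at (2.5, 9.5) partially overlaps the 19×15.5 cube; clipping to the common part keeps 159.31 mm²; the r=3 cylinder at (5, 5.5) lies inside the running intersection, so the common part is the r=3 cylinder at (5, 5.5) itself; the 10×11.5 cube at (16, 9) does not overlap the running intersection (empty) — nothing remains; the cube at (9.5, 6) (footprint 30×18) is included at this height; Taking the union: only the 30×18 cube at (9.5, 6) is present, so the union is just that shape — 1 connected region. Overall, the cross-section is a single solid region. Island count = 1.

1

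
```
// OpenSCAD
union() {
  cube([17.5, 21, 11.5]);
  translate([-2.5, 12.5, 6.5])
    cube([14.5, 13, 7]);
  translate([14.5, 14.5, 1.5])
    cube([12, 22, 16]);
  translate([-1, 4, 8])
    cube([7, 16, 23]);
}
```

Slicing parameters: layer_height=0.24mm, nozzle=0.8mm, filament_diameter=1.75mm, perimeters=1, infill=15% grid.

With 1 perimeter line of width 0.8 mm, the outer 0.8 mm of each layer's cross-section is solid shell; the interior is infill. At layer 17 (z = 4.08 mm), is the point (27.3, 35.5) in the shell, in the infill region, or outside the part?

At z = 4.08 mm: the cube is present — its section is the full 17.5×21 rectangle; the cube at (-2.5, 12.5) does not reach this height (z outside [6.5, 13.5]); the cube at (14.5, 14.5) is present — its section is the full 12×22 rectangle; the cube at (-1, 4) is absent (z outside [8, 31]); Taking the union: the regions partially overlap (shared area 19.50 mm²), so overlapping operands fuse into one piece — 1 connected region. Overall, the cross-section is a single solid region. The nearest boundary edge runs (26.50, 36.50)→(26.50, 14.50); distance from the point to it = 0.80 mm. The point is not inside any of the regions above, so it lies outside the cross-section (0.80 mm from the nearest boundary).

outside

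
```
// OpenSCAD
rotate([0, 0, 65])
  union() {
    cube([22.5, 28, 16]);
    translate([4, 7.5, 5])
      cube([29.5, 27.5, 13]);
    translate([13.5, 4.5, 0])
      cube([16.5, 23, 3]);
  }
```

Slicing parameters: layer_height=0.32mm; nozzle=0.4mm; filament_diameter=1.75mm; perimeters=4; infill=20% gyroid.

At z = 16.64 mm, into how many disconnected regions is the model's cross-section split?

At z = 16.64 mm: the cube is not intersected at this z (z outside [0, 16]); the 29.5×27.5 cube at (4, 7.5) contributes its full rectangle; the cube at (13.5, 4.5) is absent (z outside [0, 3]); Merging all regions: only the 29.5×27.5 cube at (4, 7.5) is present, so the union is just that shape — 1 connected region; (whole slice rotated 65° about Z — lengths, areas and connectivity unchanged). The result has 1 disconnected region.

1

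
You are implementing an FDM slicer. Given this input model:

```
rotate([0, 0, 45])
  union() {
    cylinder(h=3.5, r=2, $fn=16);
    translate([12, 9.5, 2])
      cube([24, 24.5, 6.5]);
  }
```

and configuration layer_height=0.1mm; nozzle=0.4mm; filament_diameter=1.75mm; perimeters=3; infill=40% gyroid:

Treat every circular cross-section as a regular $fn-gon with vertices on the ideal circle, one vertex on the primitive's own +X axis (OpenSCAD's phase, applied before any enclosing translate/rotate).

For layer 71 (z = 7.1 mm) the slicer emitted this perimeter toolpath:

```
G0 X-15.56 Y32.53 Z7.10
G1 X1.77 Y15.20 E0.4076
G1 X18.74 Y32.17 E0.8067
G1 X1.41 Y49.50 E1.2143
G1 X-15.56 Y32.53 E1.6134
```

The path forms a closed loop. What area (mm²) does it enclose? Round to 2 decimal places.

Apply the shoelace formula to the sequence of (X, Y) vertices; enclosed area = 588.18 mm².

588.18 mm²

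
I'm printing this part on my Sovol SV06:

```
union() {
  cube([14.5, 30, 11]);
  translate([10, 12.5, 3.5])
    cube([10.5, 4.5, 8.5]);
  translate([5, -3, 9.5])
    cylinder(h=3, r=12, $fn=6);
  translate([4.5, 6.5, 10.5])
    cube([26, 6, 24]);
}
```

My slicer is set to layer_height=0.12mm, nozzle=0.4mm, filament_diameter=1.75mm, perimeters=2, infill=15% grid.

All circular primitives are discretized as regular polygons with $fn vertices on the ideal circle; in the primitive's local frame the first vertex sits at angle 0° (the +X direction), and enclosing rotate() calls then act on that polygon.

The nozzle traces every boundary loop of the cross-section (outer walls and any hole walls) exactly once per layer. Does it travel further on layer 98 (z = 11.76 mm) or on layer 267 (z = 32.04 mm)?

Layer 98 (z = 11.76): the cube does not reach this height (z outside [0, 11]); the cube at (10, 12.5) is present — its section is the full 10.5×4.5 rectangle (perimeter 30.00 mm); the r=12 cylinder at (5, -3) gives a regular 6-gon of circumradius 12 (constant along its height) (perimeter = 2·6·12.000·sin(180°/6) = 72.00 mm); the cube at (4.5, 6.5) is present — its section is the full 26×6 rectangle (perimeter 64.00 mm); Taking the union: the regions partially overlap (shared area 6.03 mm²), so the edge portions inside another operand are dropped and the merged outline is re-measured after clipping — boundary = 129.56 mm. So its perimeter = 129.56 mm. Layer 267 (z = 32.04): the cube is absent (z outside [0, 11]); the cube at (10, 12.5) does not reach this height (z outside [3.5, 12]); the cylinder at (5, -3) is not intersected at this z (z outside [9.5, 12.5]); the cube at (4.5, 6.5) is present — its section is the full 26×6 rectangle (perimeter 64.00 mm); Merging all regions: only the 26×6 cube at (4.5, 6.5) is present, so the union is just that shape — boundary = 64.00 mm. So its perimeter = 64.00 mm. Layer 98 is larger (129.56 vs 64.00 mm).

layer 98 (z = 11.76 mm)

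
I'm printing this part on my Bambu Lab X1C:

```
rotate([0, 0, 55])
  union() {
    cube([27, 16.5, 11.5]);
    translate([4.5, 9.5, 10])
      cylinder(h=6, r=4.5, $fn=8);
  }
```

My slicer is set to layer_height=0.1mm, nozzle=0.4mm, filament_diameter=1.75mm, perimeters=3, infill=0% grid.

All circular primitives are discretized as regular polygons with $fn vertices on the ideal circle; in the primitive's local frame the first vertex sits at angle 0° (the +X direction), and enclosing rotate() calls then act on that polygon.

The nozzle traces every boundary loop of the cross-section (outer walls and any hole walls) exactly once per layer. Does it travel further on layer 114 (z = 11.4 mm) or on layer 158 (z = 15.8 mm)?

layer 114 (z = 11.4 mm)

Layer 114 (z = 11.4): the cube (footprint 27×16.5) is included at this height (perimeter 87.00 mm); the cylinder at (4.5, 9.5): section is a regular 8-gon, circumradius r=4.5 (perimeter = 2·8·4.500·sin(180°/8) = 27.55 mm); Taking the union: the r=4.5 cylinder at (4.5, 9.5) lies entirely inside the 27×16.5 cube, so the union is just the 27×16.5 cube — boundary = 87.00 mm; (rotated 55° about Z; rotation is an isometry so areas/perimeters/island counts are preserved). So its perimeter = 87.00 mm. Layer 158 (z = 15.8): the cube is not intersected at this z (z outside [0, 11.5]); the cylinder at (4.5, 9.5): section is a regular 8-gon, circumradius r=4.5 (perimeter = 2·8·4.500·sin(180°/8) = 27.55 mm); Taking the union: only the r=4.5 cylinder at (4.5, 9.5) is present, so the union is just that shape — boundary = 27.55 mm; (rotated 55° about Z; rotation is an isometry so areas/perimeters/island counts are preserved). So its perimeter = 27.55 mm. Layer 114 is larger (87.00 vs 27.55 mm).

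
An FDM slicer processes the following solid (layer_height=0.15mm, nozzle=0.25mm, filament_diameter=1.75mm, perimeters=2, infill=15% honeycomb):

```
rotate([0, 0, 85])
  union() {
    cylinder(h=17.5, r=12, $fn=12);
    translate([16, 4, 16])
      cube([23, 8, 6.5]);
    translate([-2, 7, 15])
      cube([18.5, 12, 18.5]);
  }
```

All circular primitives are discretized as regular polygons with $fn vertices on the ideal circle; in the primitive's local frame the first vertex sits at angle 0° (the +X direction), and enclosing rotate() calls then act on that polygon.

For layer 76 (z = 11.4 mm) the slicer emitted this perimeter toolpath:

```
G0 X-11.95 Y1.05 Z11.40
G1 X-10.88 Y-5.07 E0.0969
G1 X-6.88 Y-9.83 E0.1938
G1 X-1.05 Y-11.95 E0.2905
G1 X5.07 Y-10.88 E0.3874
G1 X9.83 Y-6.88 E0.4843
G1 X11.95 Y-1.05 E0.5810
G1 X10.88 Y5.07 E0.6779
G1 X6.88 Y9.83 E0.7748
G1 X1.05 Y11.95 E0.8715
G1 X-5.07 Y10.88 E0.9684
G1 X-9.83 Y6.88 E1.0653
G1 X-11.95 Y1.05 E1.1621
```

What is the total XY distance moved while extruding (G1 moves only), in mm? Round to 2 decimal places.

Sum the Euclidean lengths of each G1 segment: total = 74.54 mm.

74.54 mm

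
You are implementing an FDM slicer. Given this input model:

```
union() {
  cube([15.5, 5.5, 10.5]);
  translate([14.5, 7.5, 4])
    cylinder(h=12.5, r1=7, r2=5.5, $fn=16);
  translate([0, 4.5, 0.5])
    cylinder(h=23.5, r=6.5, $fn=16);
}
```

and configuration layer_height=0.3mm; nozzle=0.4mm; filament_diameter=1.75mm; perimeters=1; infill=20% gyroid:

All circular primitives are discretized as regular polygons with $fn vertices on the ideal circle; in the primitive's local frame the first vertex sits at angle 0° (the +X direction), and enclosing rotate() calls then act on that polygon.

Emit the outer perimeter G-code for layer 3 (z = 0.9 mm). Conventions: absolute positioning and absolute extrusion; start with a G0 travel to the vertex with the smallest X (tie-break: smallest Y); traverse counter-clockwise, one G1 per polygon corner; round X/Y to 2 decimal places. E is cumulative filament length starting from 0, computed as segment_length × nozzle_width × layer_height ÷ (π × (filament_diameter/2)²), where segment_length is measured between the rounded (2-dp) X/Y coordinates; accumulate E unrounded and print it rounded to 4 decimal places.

At z = 0.9 mm: the 15.5×5.5 cube contributes its full rectangle; the cone at (14.5, 7.5) is not intersected at this z (z outside [4, 16.5]); the r=6.5 cylinder at (0, 4.5) gives a regular 16-gon of circumradius 6.5 (constant along its height); Taking the union: the regions partially overlap (shared area 32.69 mm²), so overlapping operands fuse into one piece — 1 connected region. The outline is a single polygon with 18 vertices. Extrusion per mm of travel: 0.4 × 0.3 / (π × 0.875²) = 0.049890. Accumulating E over each segment gives final E = 3.0017.

G0 X-6.50 Y4.50 Z0.90
G1 X-6.01 Y2.01 E0.1266
G1 X-4.60 Y-0.10 E0.2532
G1 X-2.49 Y-1.51 E0.3798
G1 X0.00 Y-2.00 E0.5064
G1 X2.49 Y-1.51 E0.6330
G1 X4.60 Y-0.10 E0.7597
G1 X4.66 Y0.00 E0.7655
G1 X15.50 Y0.00 E1.3063
G1 X15.50 Y5.50 E1.5807
G1 X6.30 Y5.50 E2.0397
G1 X6.01 Y6.99 E2.1154
G1 X4.60 Y9.10 E2.2420
G1 X2.49 Y10.51 E2.3686
G1 X0.00 Y11.00 E2.4952
G1 X-2.49 Y10.51 E2.6218
G1 X-4.60 Y9.10 E2.7484
G1 X-6.01 Y6.99 E2.8751
G1 X-6.50 Y4.50 E3.0017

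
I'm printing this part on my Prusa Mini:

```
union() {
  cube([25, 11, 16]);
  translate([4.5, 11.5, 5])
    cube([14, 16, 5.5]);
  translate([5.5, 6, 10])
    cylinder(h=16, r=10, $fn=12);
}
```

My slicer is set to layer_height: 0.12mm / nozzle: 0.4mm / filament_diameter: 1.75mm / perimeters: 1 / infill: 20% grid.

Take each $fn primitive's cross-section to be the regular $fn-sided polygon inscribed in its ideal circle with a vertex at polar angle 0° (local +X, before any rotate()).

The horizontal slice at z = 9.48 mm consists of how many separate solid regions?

At z = 9.48 mm: the cube is present — its section is the full 25×11 rectangle; the cube at (4.5, 11.5) (footprint 14×16) is included at this height; the cylinder at (5.5, 6) does not reach this height (z outside [10, 26]); Taking the union: the 2 present regions are separate (no shared area or edge), so areas and boundary lengths simply add and each stays a separate island — 2 connected regions. The result has 2 disconnected regions.

2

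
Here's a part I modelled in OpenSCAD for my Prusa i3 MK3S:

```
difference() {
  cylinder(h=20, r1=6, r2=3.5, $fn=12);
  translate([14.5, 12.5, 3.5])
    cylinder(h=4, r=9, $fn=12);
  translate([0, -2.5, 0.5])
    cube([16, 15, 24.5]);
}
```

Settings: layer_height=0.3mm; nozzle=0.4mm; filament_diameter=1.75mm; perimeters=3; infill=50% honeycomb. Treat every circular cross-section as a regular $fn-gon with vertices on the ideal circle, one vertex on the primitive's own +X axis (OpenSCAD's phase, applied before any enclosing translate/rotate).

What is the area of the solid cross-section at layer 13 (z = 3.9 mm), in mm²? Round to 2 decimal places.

At z = 3.9 mm: the cone contributes a regular 12-gon of circumradius 5.513 (interpolated between r1=6 and r2=3.5 at t=0.195) (area = (12/2)·5.513²·sin(360°/12) = 91.16 mm²); the cylinder at (14.5, 12.5): section is a regular 12-gon, circumradius r=9 (area = (12/2)·9.000²·sin(360°/12) = 243.00 mm²); the cube at (0, -2.5) is present — its section is the full 16×15 rectangle (area 240.00 mm²); Taking the first minus the rest: starting from the cone (91.16 mm²), the r=9 cylinder at (14.5, 12.5) misses the remaining region (no effect); the 16×15 cube at (0, -2.5) partially overlaps it — only the 35.73 mm² overlap (of its 240.00 mm²) is removed, clipping the outline — area = 55.43 mm². Overall, the cross-section is a single solid region. Net area = 55.43 mm².

55.43 mm²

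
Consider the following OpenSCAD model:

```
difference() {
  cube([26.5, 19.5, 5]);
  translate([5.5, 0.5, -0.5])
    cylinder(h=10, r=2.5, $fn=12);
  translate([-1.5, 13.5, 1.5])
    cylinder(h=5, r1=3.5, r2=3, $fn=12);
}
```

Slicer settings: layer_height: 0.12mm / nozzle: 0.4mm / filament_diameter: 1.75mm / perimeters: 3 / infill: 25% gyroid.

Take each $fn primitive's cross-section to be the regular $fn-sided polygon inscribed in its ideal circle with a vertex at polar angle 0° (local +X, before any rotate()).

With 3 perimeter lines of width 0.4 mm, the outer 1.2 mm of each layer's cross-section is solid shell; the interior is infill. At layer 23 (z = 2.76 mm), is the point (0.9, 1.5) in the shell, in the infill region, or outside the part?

shell

At z = 2.76 mm: the cube (footprint 26.5×19.5) is included at this height; the r=2.5 cylinder at (5.5, 0.5) contributes a regular 12-gon of circumradius 2.5; the cone at (-1.5, 13.5): at t=0.252 of its height the radius interpolates to r₁+(r₂−r₁)t = 3.374, giving a regular 12-gon of that circumradius; Subtracting the remaining from the first: starting from the 26.5×19.5 cube, the r=2.5 cylinder at (5.5, 0.5) partially overlaps it — only the 11.81 mm² overlap (of its 18.75 mm²) is removed, clipping the outline; the cone at (-1.5, 13.5) partially overlaps it — only the 7.56 mm² overlap (of its 34.15 mm²) is removed, clipping the outline — 1 connected region. Overall, the cross-section is a single solid region. The nearest boundary edge runs (0.00, 0.00)→(0.00, 10.53); distance from the point to it = 0.90 mm. The point is inside the cross-section, 0.90 mm from the nearest boundary — within the 1.2 mm shell band (3 × 0.4).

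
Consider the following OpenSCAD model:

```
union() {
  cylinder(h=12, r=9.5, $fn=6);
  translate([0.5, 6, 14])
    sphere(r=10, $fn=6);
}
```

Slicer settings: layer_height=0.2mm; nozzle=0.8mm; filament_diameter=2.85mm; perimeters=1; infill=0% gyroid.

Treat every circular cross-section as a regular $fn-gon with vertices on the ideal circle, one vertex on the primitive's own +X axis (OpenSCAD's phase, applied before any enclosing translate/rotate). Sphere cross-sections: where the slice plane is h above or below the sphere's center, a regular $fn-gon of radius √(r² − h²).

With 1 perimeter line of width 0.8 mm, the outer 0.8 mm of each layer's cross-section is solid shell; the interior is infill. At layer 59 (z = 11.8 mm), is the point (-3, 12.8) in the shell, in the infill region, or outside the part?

At z = 11.8 mm: the cylinder: section is a regular 6-gon, circumradius r=9.5; the sphere at (0.5, 6): section is a regular 6-gon, circumradius = √(r²−h²) = √(10²−2.2²) = 9.755; Merging all regions: the regions partially overlap (shared area 135.44 mm²), so overlapping operands fuse into one piece — 1 connected region. Overall, the cross-section is a single solid region. The nearest boundary edge runs (-4.38, 14.45)→(5.38, 14.45); distance from the point to it = 1.65 mm. The point is inside the cross-section and 1.65 mm from the nearest boundary — more than the 0.8 mm shell width (1 × 0.8), so it's in the infill interior.

infill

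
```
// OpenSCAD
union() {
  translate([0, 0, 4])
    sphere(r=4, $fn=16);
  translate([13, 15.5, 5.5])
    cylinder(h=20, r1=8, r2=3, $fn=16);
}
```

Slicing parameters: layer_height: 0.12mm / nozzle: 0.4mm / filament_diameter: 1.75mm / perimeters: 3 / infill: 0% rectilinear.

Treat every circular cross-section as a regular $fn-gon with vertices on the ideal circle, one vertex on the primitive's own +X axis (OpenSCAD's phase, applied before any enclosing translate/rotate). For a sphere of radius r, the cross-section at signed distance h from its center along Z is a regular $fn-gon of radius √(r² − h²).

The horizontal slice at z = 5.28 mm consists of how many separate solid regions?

At z = 5.28 mm: the r=4 sphere slices to a regular 16-gon of circumradius 3.790 (√(r²−h²) with h=1.28 from center); the cone at (13, 15.5) is not intersected at this z (z outside [5.5, 25.5]); Combining (union): only the r=4 sphere is present, so the union is just that shape — 1 connected region. The result has 1 disconnected region.

1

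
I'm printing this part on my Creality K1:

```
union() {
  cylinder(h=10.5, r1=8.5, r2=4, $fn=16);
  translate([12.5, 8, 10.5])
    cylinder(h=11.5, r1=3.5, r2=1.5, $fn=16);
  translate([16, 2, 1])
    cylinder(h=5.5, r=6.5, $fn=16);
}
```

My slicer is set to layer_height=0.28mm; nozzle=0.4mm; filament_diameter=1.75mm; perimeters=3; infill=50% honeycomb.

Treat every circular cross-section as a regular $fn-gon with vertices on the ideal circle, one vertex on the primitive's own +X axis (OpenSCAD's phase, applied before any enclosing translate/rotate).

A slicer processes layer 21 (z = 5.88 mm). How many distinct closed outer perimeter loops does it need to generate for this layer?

At z = 5.88 mm: the cone (r1=8.5→r2=4) has section circumradius 5.980 here — a regular 16-gon; the cone at (12.5, 8) does not reach this height (z outside [10.5, 22]); the r=6.5 cylinder at (16, 2) gives a regular 16-gon of circumradius 6.5 (constant along its height); Taking the union: the 2 present regions are separate (no shared area or edge), so areas and boundary lengths simply add and each stays a separate island — 2 connected regions. The result has 2 disconnected regions.

2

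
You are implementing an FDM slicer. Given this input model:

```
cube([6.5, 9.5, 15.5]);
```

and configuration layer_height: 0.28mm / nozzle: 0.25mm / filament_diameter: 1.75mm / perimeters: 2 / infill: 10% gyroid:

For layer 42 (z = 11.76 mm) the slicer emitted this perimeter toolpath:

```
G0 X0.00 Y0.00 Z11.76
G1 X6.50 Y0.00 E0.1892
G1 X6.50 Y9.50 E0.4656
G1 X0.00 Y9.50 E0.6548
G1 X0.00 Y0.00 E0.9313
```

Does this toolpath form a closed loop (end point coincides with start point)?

Start point (G0): (0.00, 0.00). End point (last G1): the path returns to the start — closed.

yes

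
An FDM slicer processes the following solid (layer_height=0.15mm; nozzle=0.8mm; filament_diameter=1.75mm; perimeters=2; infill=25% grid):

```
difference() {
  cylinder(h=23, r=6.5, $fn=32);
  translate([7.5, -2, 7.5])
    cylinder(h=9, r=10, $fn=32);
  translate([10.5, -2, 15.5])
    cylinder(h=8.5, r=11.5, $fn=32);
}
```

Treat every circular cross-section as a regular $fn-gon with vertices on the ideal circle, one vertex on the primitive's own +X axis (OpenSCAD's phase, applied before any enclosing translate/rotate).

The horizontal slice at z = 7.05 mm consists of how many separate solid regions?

At z = 7.05 mm: the r=6.5 cylinder gives a regular 32-gon of circumradius 6.5 (constant along its height); the cylinder at (7.5, -2) does not reach this height (z outside [7.5, 16.5]); the cylinder at (10.5, -2) is not intersected at this z (z outside [15.5, 24]); After the difference (first − rest): none of the subtracted shapes is present at this height, so the r=6.5 cylinder is unchanged — 1 connected region. The result has 1 disconnected region.

1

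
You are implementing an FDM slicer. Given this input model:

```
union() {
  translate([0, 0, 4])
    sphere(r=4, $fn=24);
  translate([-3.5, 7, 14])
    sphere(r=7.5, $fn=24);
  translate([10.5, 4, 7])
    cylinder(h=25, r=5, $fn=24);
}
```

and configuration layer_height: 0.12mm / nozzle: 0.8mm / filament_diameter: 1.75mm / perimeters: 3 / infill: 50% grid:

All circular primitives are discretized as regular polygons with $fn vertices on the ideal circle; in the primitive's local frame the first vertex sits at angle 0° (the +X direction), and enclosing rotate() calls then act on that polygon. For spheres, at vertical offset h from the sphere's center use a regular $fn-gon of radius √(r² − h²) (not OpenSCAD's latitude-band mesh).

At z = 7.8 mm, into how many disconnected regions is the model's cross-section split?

At z = 7.8 mm: the r=4 sphere contributes a regular 24-gon of circumradius √(4²−3.8²) = 1.249; the r=7.5 sphere at (-3.5, 7) slices to a regular 24-gon of circumradius 4.220 (√(r²−h²) with h=6.2 from center); the r=5 cylinder at (10.5, 4) contributes a regular 24-gon of circumradius 5; Taking the union: the 3 present regions are separate (no shared area or edge), so areas and boundary lengths simply add and each stays a separate island — 3 connected regions. The result has 3 disconnected regions.

3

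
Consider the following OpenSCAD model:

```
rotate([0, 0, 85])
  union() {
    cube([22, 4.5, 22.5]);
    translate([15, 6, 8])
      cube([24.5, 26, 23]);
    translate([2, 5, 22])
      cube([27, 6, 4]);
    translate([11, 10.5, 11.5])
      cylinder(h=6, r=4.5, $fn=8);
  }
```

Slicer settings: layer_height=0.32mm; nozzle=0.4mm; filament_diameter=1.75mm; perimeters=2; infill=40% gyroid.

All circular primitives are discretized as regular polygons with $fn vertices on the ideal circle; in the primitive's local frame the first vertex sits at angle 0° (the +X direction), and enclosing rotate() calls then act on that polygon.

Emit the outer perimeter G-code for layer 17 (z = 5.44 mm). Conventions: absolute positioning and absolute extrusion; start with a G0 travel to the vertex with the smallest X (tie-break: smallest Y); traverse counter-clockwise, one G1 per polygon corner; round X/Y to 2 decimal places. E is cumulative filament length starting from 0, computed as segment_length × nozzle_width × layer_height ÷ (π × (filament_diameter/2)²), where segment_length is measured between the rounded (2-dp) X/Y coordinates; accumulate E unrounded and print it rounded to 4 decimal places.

G0 X-4.48 Y0.39 Z5.44
G1 X0.00 Y0.00 E0.2393
G1 X1.92 Y21.92 E1.4103
G1 X-2.57 Y22.31 E1.6501
G1 X-4.48 Y0.39 E2.8210

At z = 5.44 mm: the cube (footprint 22×4.5) is included at this height; the cube at (15, 6) is not intersected at this z (z outside [8, 31]); the cube at (2, 5) is absent (z outside [22, 26]); the cylinder at (11, 10.5) is absent (z outside [11.5, 17.5]); Combining (union): only the 22×4.5 cube is present, so the union is just that shape — 1 connected region; (whole slice rotated 85° about Z — lengths, areas and connectivity unchanged). The outline is a single polygon with 4 vertices. Extrusion per mm of travel: 0.4 × 0.32 / (π × 0.875²) = 0.053216. Accumulating E over each segment gives final E = 2.8210.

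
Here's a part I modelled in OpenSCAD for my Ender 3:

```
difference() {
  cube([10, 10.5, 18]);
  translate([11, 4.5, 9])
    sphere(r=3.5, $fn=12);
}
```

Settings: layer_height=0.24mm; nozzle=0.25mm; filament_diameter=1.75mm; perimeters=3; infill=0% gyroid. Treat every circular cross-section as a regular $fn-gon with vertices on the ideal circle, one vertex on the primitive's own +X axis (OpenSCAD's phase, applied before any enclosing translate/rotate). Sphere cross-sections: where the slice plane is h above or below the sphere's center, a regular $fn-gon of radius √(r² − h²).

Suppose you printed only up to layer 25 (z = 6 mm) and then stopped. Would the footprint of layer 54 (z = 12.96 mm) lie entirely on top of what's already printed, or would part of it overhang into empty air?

Compare the two slices. At z = 6: the 10×10.5 cube contributes its full rectangle (area 105.00 mm²); the r=3.5 sphere at (11, 4.5) slices to a regular 12-gon of circumradius 1.803 (√(r²−h²) with h=3 from center) (area = (12/2)·1.803²·sin(360°/12) = 9.75 mm²); After the difference (first − rest): starting from the 10×10.5 cube (105.00 mm²), the r=3.5 sphere at (11, 4.5) partially overlaps it — only the 1.54 mm² overlap (of its 9.75 mm²) is removed, clipping the outline — area = 103.46 mm². At z = 12.96: the 10×10.5 cube contributes its full rectangle (area 105.00 mm²); the sphere at (11, 4.5) is absent (|z−center|=3.960 > r=3.5); After the difference (first − rest): none of the subtracted shapes is present at this height, so the 10×10.5 cube is unchanged — area = 105.00 mm². Checking containment: at z = 12.96 the cross-section extends beyond the z = 6 cross-section by about 1.54 mm².

part overhangs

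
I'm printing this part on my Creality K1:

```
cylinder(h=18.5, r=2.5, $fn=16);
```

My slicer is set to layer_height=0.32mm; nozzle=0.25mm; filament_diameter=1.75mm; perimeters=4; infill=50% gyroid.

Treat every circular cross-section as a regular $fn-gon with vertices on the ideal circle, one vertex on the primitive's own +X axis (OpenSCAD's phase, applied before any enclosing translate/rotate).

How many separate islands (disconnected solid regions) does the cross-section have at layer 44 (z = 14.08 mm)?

At z = 14.08 mm: the cylinder: section is a regular 16-gon, circumradius r=2.5. Overall, the cross-section is a single solid region. Island count = 1.

1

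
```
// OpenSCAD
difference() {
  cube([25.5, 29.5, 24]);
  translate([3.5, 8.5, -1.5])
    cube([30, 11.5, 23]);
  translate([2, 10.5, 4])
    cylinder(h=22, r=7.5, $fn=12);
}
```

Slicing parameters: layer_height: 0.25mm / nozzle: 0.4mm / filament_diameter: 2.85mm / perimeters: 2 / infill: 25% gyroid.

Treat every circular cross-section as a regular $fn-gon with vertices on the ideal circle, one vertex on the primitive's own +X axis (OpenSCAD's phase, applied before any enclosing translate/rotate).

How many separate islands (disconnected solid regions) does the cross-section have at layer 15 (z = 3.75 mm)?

At z = 3.75 mm: the 25.5×29.5 cube contributes its full rectangle; the 30×11.5 cube at (3.5, 8.5) contributes its full rectangle; the cylinder at (2, 10.5) is not intersected at this z (z outside [4, 26]); After the difference (first − rest): starting from the 25.5×29.5 cube, the 30×11.5 cube at (3.5, 8.5) partially overlaps it — only the 253.00 mm² overlap (of its 345.00 mm²) is removed, clipping the outline — 1 connected region. Overall, the cross-section is a single solid region. Island count = 1.

1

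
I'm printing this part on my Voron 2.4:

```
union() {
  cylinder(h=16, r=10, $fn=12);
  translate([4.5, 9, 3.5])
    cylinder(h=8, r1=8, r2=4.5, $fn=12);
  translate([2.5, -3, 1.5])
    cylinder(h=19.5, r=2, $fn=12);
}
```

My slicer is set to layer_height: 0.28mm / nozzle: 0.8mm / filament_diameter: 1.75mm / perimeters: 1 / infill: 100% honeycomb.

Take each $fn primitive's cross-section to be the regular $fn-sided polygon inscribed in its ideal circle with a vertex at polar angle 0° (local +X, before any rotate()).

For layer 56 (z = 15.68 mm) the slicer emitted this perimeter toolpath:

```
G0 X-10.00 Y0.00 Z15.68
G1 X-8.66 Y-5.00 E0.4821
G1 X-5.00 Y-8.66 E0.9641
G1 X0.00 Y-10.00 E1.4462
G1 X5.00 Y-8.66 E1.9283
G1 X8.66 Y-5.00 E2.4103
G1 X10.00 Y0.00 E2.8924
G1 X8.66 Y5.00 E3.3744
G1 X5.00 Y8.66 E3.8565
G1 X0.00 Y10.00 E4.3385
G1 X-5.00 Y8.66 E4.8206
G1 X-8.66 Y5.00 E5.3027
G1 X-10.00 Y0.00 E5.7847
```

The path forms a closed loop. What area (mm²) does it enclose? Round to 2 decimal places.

299.99 mm²

Apply the shoelace formula to the sequence of (X, Y) vertices; enclosed area = 299.99 mm².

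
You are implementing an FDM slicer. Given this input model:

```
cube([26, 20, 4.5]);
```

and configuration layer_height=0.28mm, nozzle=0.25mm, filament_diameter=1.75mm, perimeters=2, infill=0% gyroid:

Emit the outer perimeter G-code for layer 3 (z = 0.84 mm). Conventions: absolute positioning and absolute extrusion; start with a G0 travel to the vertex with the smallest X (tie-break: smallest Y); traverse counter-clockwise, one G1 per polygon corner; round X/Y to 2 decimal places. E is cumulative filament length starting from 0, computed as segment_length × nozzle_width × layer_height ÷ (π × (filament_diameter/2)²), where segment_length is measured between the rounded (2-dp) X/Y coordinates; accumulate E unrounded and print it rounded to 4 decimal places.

G0 X0.00 Y0.00 Z0.84
G1 X26.00 Y0.00 E0.7567
G1 X26.00 Y20.00 E1.3387
G1 X0.00 Y20.00 E2.0954
G1 X0.00 Y0.00 E2.6774

At z = 0.84 mm: the cube is present — its section is the full 26×20 rectangle. The outline is a single polygon with 4 vertices. Extrusion per mm of travel: 0.25 × 0.28 / (π × 0.875²) = 0.029103. Accumulating E over each segment gives final E = 2.6774.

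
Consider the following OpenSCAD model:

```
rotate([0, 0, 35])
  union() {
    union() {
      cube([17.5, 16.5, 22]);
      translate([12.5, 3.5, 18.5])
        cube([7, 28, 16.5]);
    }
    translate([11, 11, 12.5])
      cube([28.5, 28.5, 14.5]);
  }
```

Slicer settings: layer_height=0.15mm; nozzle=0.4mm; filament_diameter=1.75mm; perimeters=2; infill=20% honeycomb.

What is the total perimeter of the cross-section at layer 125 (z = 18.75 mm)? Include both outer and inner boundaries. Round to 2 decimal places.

158.00 mm

At z = 18.75 mm: the cube is present — its section is the full 17.5×16.5 rectangle (perimeter 68.00 mm); the 7×28 cube at (12.5, 3.5) contributes its full rectangle (perimeter 70.00 mm); Combining (union): the regions partially overlap (shared area 65.00 mm²), so the edge portions inside another operand are dropped and the merged outline is re-measured after clipping — boundary = 102.00 mm; the 28.5×28.5 cube at (11, 11) contributes its full rectangle (perimeter 114.00 mm); Taking the union: the regions partially overlap (shared area 151.75 mm²), so the edge portions inside another operand are dropped and the merged outline is re-measured after clipping — boundary = 158.00 mm; (whole slice rotated 35° about Z — lengths, areas and connectivity unchanged). Overall, the cross-section is a single solid region. Total boundary length (outer) = 158.00 mm.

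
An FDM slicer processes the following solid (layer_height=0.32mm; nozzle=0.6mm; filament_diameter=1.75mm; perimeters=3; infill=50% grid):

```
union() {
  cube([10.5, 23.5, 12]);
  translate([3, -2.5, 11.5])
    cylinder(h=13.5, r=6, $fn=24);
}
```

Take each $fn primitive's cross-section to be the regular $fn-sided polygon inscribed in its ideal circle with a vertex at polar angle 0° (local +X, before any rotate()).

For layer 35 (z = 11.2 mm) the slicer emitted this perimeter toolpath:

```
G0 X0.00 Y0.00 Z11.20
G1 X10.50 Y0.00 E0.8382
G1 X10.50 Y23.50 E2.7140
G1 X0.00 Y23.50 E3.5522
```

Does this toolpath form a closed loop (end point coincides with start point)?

no

Start point (G0): (0.00, 0.00). End point (last G1): the path does not return to the start — open.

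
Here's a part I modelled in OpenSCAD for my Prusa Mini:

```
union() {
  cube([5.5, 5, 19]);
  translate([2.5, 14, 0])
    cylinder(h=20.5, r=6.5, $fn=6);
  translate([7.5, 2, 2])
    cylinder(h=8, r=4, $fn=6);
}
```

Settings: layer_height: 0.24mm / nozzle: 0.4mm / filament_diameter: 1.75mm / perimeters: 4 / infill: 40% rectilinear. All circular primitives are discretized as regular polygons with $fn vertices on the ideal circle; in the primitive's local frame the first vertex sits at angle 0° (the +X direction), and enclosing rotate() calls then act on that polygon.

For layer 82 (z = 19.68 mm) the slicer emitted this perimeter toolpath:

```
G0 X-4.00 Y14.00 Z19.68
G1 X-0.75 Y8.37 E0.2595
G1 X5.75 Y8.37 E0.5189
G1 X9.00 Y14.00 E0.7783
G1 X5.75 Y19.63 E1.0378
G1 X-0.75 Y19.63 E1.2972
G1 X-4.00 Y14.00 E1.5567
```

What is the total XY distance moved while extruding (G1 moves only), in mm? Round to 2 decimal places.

Sum the Euclidean lengths of each G1 segment: total = 39.00 mm.

39.00 mm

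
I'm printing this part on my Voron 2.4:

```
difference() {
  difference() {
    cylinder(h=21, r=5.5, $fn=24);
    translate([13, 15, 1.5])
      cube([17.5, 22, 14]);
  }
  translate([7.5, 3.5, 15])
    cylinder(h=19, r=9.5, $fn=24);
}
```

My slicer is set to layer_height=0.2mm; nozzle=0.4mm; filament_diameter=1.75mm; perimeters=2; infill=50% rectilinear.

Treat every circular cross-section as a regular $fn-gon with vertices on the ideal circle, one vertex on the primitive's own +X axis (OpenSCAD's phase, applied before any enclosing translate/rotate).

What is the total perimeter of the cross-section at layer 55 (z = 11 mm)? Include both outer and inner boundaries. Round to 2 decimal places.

At z = 11 mm: the cylinder: section is a regular 24-gon, circumradius r=5.5 (perimeter = 2·24·5.500·sin(180°/24) = 34.46 mm); the cube at (13, 15) is present — its section is the full 17.5×22 rectangle (perimeter 79.00 mm); Taking the first minus the rest: starting from the r=5.5 cylinder, the 17.5×22 cube at (13, 15) misses the remaining region (no effect) — boundary = 34.46 mm; the cylinder at (7.5, 3.5) does not reach this height (z outside [15, 34]); Taking the first minus the rest: none of the subtracted shapes is present at this height, so the result so far is unchanged — boundary = 34.46 mm. Overall, the cross-section is a single solid region. Total boundary length (outer) = 34.46 mm.

34.46 mm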